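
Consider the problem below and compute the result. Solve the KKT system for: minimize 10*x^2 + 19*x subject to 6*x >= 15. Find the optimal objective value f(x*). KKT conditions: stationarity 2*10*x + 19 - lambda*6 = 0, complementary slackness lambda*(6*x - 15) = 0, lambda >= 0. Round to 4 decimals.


Step 1: Try lambda = 0 (constraint inactive).
x_unc = -19/(2*10) = -0.95
Check: 6*-0.95 = -5.7 < 15 -- violated!
Step 2: Constraint must be active: 6*x = 15
x* = 15/6 = 2.5
lambda = (2*10*2.5 + 19)/6 = 11.5
Step 3: Compute optimal value.
f(x*) = 10*2.5^2 + 19*2.5 = 110.0


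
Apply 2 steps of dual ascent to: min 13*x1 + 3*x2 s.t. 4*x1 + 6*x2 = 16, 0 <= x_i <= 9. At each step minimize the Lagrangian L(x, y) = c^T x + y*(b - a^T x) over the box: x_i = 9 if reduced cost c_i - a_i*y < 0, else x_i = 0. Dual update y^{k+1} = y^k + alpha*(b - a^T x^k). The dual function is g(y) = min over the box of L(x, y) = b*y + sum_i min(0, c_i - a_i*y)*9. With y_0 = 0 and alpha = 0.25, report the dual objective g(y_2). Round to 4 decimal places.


Dual ascent for LP: min 13*x1 + 3*x2, 4*x1 + 6*x2 = 16, 0 <= x_i <= 9
Step 1: y^k = 0.0, reduced costs: (13.0, 3.0)
  x^k = (0.0, 0.0), subgradient = b - a^T x = 16.0
  y^{k+1} = 0.0 + 0.25*16.0 = 4.0
Step 2: y^k = 4.0, reduced costs: (-3.0, -21.0)
  x^k = (9.0, 9.0), subgradient = b - a^T x = -74.0
  y^{k+1} = 4.0 + 0.25*-74.0 = -14.5
Dual objective at y_2 = -14.5: reduced costs (71.0, 90.0), box minimizer x = (0.0, 0.0)
g(y_2) = b*y + (c1 - a1*y)*x1 + (c2 - a2*y)*x2 = 16*(-14.5) + 71.0*0.0 + 90.0*0.0 = -232.0 + 0.0 + 0.0 = -232.0


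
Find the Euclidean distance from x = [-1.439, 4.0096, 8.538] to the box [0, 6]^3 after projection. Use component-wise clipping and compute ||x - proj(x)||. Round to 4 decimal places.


Project each component onto [0, 6].
clip(-1.439) = 0.0, clip(4.0096) = 4.0096, clip(8.538) = 6.0
Projection = [0.0, 4.0096, 6.0]
Squared diffs: [2.0707, 0.0, 6.4414]
Distance = sqrt(8.5121) = 2.9176


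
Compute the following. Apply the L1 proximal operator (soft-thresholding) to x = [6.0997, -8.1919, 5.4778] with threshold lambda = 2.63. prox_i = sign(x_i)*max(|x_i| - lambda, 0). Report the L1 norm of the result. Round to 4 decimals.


Soft-thresholding with lambda = 2.63:
prox(6.0997) = sign(6.0997)*max(|6.0997| - 2.63, 0) = 3.4697
prox(-8.1919) = sign(-8.1919)*max(|-8.1919| - 2.63, 0) = -5.5619
prox(5.4778) = sign(5.4778)*max(|5.4778| - 2.63, 0) = 2.8478
prox(x) = [3.4697, -5.5619, 2.8478]
||prox(x)||_1 = 3.4697 + 5.5619 + 2.8478 = 11.8794


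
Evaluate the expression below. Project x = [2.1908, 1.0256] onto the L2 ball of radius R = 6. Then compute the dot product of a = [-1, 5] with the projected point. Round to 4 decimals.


Step 1: Compute ||x|| (intermediates to 6 decimals).
||x|| = sqrt(2.1908^2 + 1.0256^2) = 2.418979
Step 2: Project.
Since ||x|| <= R, proj = x (no scaling needed).
proj(x) = [2.1908, 1.0256]
Step 3: Dot product.
a^T * proj(x) = -1*2.1908 + 5*1.0256 = 2.9372


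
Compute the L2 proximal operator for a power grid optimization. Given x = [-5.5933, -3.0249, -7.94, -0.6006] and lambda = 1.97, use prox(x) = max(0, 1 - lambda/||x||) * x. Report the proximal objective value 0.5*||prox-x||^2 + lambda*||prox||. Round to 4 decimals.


Step 1: Compute ||x||.
||x|| = 10.1902
Step 2: Compute scaling factor.
scale = max(0, 1 - 1.97/10.1902) = 0.8067
Step 3: prox(x) = [-4.512, -2.4401, -6.405, -0.4845]
||prox(x)|| = 8.2202
Step 4: Proximal objective.
0.5*||prox-x||^2 = 1.9405
lambda*||prox|| = 16.1938
Total = 18.1342


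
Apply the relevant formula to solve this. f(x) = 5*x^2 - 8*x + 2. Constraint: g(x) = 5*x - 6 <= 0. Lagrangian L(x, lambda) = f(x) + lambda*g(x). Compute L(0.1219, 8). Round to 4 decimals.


Step 1: Evaluate f(x).
f(0.1219) = 5*0.1219^2 - 8*0.1219 + 2 = 1.0991
Step 2: Evaluate g(x).
g(0.1219) = 5*0.1219 - 6 = -5.3905
Step 3: Compute Lagrangian.
L = 1.0991 + 8*-5.3905 = -42.0249


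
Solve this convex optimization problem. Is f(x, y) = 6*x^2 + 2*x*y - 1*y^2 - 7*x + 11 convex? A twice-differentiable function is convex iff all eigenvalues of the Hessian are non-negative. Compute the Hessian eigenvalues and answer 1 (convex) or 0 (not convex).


The Hessian of f(x,y) = 6*x^2 + 2*x*y - 1*y^2 - 7*x + 11 is:
H = [[12, 2], [2, -2]]
Trace = 12 - 2 = 10
Determinant = 12*-2 - (2)^2 = -28
Discriminant = (10)^2 - 4*-28 = 212.0
Eigenvalues: lambda_1 = -2.2801, lambda_2 = 12.2801
The function is not convex.

0


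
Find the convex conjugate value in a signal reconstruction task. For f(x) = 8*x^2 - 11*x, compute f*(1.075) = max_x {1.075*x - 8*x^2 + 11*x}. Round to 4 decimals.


f*(y) = sup_x {y*x - a*x^2 - b*x} = sup_x {(y-b)*x - a*x^2}
FOC: (y - b) - 2a*x = 0 => x* = (y - b)/(2a)
x* = (1.075 + 11)/(2*8) = 0.7547
f*(1.075) = (y-b)^2/(4a) = (1.075 + 11)^2/(4*8)
= 145.8056/32 = 4.5564


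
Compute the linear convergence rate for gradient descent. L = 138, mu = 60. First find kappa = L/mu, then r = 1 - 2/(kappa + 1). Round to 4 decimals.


Step 1: Compute the condition number.
kappa = L/mu = 138/60 = 2.3
Step 2: Compute the convergence rate.
r = 1 - 2/(kappa + 1) = 1 - 2*mu/(L + mu) = (L - mu)/(L + mu) = 78/198 = 0.3939


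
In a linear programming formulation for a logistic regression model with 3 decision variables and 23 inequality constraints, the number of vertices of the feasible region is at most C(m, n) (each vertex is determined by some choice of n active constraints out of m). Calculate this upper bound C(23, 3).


Each vertex corresponds to some choice of n active constraints out of m, so the number of vertices is at most C(m, n) = m! / (n!(m-n)!).
m = 23, n = 3
Numerator: 23 * 22 * 21
Denominator: 3! = 6
C(23, 3) = 1771


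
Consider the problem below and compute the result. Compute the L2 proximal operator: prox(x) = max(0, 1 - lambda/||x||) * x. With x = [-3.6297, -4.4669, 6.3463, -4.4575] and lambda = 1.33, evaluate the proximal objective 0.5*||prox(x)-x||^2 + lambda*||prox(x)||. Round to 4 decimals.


Step 1: Compute ||x||.
||x|| = 9.6578
Step 2: Compute scaling factor.
scale = max(0, 1 - 1.33/9.6578) = 0.8623
Step 3: prox(x) = [-3.1298, -3.8518, 5.4723, -3.8436]
||prox(x)|| = 8.3278
Step 4: Proximal objective.
0.5*||prox-x||^2 = 0.8845
lambda*||prox|| = 11.076
Total = 11.9604


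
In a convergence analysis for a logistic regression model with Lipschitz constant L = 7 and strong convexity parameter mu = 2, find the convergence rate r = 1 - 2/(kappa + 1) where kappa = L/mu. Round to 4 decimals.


Step 1: Compute the condition number.
kappa = L/mu = 7/2 = 3.5
Step 2: Compute the convergence rate.
r = 1 - 2/(kappa + 1) = 1 - 2*mu/(L + mu) = (L - mu)/(L + mu) = 5/9 = 0.5556


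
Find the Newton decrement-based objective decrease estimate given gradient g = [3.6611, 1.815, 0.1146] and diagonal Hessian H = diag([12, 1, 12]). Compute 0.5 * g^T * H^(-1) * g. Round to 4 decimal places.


Step 1: H is diagonal, so H^(-1) * g = [0.3051, 1.815, 0.0096].
Step 2: g^T H^(-1) g = sum_i g_i^2 / H_ii
  = (3.6611)^2/12 + (1.815)^2/1 + (0.1146)^2/12
  = 1.117 + 3.2942 + 0.0011 = 4.4123
Step 3: Objective decrease = 0.5 * g^T H^(-1) g = 2.2061


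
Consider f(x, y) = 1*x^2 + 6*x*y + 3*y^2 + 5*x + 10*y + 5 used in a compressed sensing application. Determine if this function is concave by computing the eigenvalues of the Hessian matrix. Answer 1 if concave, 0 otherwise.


The Hessian of f(x,y) = 1*x^2 + 6*x*y + 3*y^2 + 5*x + 10*y + 5 is:
H = [[2, 6], [6, 6]]
Trace = 2 + 6 = 8
Determinant = 2*6 - (6)^2 = -24
Discriminant = (8)^2 - 4*-24 = 160.0
Eigenvalues: lambda_1 = -2.3246, lambda_2 = 10.3246
The function is not concave.

0


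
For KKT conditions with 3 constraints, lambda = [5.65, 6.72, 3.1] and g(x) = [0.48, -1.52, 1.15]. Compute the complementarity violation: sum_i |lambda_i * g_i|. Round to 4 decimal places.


KKT complementary slackness check:
lambda_1 * g_1 = 5.65 * 0.48 = 2.712
lambda_2 * g_2 = 6.72 * -1.52 = -10.2144
lambda_3 * g_3 = 3.1 * 1.15 = 3.565
Total violation = 2.712 + 10.2144 + 3.565 = 16.4914


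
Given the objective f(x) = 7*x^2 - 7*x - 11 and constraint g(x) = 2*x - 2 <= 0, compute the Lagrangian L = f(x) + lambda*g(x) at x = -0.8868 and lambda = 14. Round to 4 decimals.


Step 1: Evaluate f(x).
f(-0.8868) = 7*(-0.8868)^2 - 7*(-0.8868) - 11 = 0.7125
Step 2: Evaluate g(x).
g(-0.8868) = 2*-0.8868 - 2 = -3.7736
Step 3: Compute Lagrangian.
L = 0.7125 + 14*-3.7736 = -52.1179


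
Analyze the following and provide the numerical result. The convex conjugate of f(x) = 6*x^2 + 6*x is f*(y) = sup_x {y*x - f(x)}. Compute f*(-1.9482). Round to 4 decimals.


f*(y) = sup_x {y*x - a*x^2 - b*x} = sup_x {(y-b)*x - a*x^2}
FOC: (y - b) - 2a*x = 0 => x* = (y - b)/(2a)
x* = (-1.9482 - 6)/(2*6) = -0.6624
f*(-1.9482) = (y-b)^2/(4a) = (-1.9482 - 6)^2/(4*6)
= 63.1739/24 = 2.6322


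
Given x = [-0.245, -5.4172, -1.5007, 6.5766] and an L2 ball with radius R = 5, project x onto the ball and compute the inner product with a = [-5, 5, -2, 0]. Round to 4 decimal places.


Step 1: Compute ||x|| (intermediates to 6 decimals).
||x|| = sqrt((-0.245)^2 + (-5.4172)^2 + (-1.5007)^2 + 6.5766^2) = 8.655048
Step 2: Project.
Since ||x|| > R, scale = R/||x|| = 5/8.655048 = 0.577698, proj(x) = scale * x
proj(x) = [-0.141536, -3.129506, -0.866951, 3.799289]
Step 3: Dot product.
a^T * proj(x) = -5*(-0.141536) + 5*(-3.129506) - 2*(-0.866951) + 0*3.799289 = -13.2059


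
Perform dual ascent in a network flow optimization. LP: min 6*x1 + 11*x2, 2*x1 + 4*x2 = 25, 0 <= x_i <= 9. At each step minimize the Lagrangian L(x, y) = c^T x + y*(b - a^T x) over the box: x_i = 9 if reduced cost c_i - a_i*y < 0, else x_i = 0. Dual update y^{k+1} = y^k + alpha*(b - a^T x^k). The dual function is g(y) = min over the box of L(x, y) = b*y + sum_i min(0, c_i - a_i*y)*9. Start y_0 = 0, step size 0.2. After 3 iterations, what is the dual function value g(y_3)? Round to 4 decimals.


Dual ascent for LP: min 6*x1 + 11*x2, 2*x1 + 4*x2 = 25, 0 <= x_i <= 9
Step 1: y^k = 0.0, reduced costs: (6.0, 11.0)
  x^k = (0.0, 0.0), subgradient = b - a^T x = 25.0
  y^{k+1} = 0.0 + 0.2*25.0 = 5.0
Step 2: y^k = 5.0, reduced costs: (-4.0, -9.0)
  x^k = (9.0, 9.0), subgradient = b - a^T x = -29.0
  y^{k+1} = 5.0 + 0.2*-29.0 = -0.8
Step 3: y^k = -0.8, reduced costs: (7.6, 14.2)
  x^k = (0.0, 0.0), subgradient = b - a^T x = 25.0
  y^{k+1} = -0.8 + 0.2*25.0 = 4.2
Dual objective at y_3 = 4.2: reduced costs (-2.4, -5.8), box minimizer x = (9.0, 9.0)
g(y_3) = b*y + (c1 - a1*y)*x1 + (c2 - a2*y)*x2 = 25*4.2 + (-2.4)*9.0 + (-5.8)*9.0 = 105.0 - 21.6 - 52.2 = 31.2


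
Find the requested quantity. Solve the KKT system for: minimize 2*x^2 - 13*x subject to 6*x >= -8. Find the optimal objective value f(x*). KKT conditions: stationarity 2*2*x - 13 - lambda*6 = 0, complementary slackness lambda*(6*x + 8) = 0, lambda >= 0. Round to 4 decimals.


Step 1: Try lambda = 0 (constraint inactive).
Stationarity: 2*2*x - 13 = 0
x* = 13/(2*2) = 3.25
Check constraint: 6*3.25 = 19.5 >= -8 -- satisfied.
Step 2: Compute optimal value.
f(x*) = 2*3.25^2 - 13*3.25 = -21.125


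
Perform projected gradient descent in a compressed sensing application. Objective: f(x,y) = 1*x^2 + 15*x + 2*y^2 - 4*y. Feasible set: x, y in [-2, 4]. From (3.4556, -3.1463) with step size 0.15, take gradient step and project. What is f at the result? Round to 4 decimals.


Step 1: Compute gradient at (3.4556, -3.1463).
grad_x = 2*1*3.4556 + 15 = 21.9112
grad_y = 2*2*-3.1463 - 4 = -16.5852
Step 2: Gradient step.
x_raw = 3.4556 - 0.15*21.9112 = 0.1689
y_raw = -3.1463 - 0.15*-16.5852 = -0.6585
Step 3: Project onto [-2, 4].
x_proj = clip(0.1689) = 0.1689
y_proj = clip(-0.6585) = -0.6585
Step 4: Evaluate f.
f(0.1689, -0.6585) = 6.0637


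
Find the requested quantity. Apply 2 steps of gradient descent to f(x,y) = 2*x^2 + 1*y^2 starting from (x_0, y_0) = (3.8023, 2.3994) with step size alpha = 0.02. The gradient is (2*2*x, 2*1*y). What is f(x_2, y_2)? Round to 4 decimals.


Gradient descent on f(x,y) = 2*x^2 + 1*y^2.
Starting point: (3.8023, 2.3994), alpha = 0.02
Step 1: grad_x = 2*2*3.8023 = 15.2092, grad_y = 2*1*2.3994 = 4.7988
  x_1 = 3.8023 - 0.02*15.2092 = 3.4981
  y_1 = 2.3994 - 0.02*4.7988 = 2.3034
Step 2: grad_x = 2*2*3.4981 = 13.9925, grad_y = 2*1*2.3034 = 4.6068
  x_2 = 3.4981 - 0.02*13.9925 = 3.2183
  y_2 = 2.3034 - 0.02*4.6068 = 2.2113
f(3.2183, 2.2113) = 2*3.2183^2 + 1*2.2113^2 = 25.6043


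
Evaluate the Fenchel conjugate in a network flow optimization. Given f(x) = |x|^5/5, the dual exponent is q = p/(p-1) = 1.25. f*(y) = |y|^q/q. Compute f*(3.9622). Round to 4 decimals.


The conjugate exponent q satisfies 1/p + 1/q = 1.
p = 5, so q = 5/(5 - 1) = 1.25
|y|^q = 3.9622^1.25 = 5.5901
f*(3.9622) = 5.5901 / 1.25 = 4.4721


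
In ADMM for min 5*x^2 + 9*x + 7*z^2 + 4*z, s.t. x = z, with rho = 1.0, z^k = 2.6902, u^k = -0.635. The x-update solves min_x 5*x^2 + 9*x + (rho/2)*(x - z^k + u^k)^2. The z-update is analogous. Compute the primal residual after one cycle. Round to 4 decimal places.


ADMM iteration with rho = 1.0, z^k = 2.6902, u^k = -0.635
Step 1: x-update.
Minimize 5*x^2 + 9*x + (1.0/2)*(x - 2.6902 - 0.635)^2
FOC: (2*5 + 1.0)*x = -9 + 1.0*(2.6902 + 0.635)
x^{k+1} = -0.5159
Step 2: z-update.
Minimize 7*z^2 + 4*z + (1.0/2)*(-0.5159 - z - 0.635)^2
FOC: (2*7 + 1.0)*z = -4 + 1.0*(-0.5159 - 0.635)
z^{k+1} = -0.3434
Step 3: u-update.
u^{k+1} = -0.635 - 0.5159 + 0.3434 = -0.8075
Step 4: Primal residual = |-0.5159 + 0.3434| = 0.1725


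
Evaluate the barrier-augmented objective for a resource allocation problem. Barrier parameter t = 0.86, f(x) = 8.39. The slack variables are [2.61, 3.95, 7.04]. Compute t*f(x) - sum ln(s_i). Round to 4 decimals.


Step 1: Compute log-barrier.
ln values: [0.9594, 1.3737, 1.9516]
phi = -(0.9594 + 1.3737 + 1.9516) = -4.2847
Step 2: Compute augmented objective.
t*f(x) = 0.86*8.39 = 7.2154
Total = 7.2154 - 4.2847 = 2.9307


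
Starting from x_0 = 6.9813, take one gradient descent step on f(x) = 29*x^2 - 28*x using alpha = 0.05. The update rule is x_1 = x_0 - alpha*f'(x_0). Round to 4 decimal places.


We compute the gradient at x_0 and apply the update.
f'(x) = 58*x - 28
f'(6.9813) = 58*6.9813 - 28 = 376.9154
x_1 = 6.9813 - 0.05*376.9154 = -11.8645


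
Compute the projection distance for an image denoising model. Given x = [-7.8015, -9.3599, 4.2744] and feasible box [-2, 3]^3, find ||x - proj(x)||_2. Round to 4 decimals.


Project each component onto [-2, 3].
clip(-7.8015) = -2.0, clip(-9.3599) = -2.0, clip(4.2744) = 3.0
Projection = [-2.0, -2.0, 3.0]
Squared diffs: [33.6574, 54.1681, 1.6241]
Distance = sqrt(89.4496) = 9.4578


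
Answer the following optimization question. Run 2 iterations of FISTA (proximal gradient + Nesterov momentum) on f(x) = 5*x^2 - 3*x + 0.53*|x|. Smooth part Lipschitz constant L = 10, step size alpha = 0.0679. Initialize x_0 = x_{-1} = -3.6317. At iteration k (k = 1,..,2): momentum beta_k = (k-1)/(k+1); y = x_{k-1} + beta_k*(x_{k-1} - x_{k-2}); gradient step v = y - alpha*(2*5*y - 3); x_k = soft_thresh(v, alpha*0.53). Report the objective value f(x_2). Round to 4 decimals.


FISTA on f(x) = 5*x^2 - 3*x + 0.53*|x|
L = 10, alpha = 0.0679
Iteration 1: beta = 0.0, y = -3.6317 + 0.0*(-3.6317 + 3.6317) = -3.6317
  grad(y) = -39.317, v = y - alpha*grad = -0.9621
  prox(v) = soft_thresh(-0.9621, 0.036) = -0.9261
Iteration 2: beta = 0.3333, y = -0.9261 + 0.3333*(-0.9261 + 3.6317) = -0.0242
  grad(y) = -3.2422, v = y - alpha*grad = 0.1959
  prox(v) = soft_thresh(0.1959, 0.036) = 0.1599
f(x_2) = 5*0.1599^2 - 3*0.1599 + 0.53*|0.1599| = -0.2671


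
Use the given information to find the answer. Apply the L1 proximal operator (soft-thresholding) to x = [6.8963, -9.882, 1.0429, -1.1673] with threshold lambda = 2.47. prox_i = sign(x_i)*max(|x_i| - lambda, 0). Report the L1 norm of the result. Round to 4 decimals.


Soft-thresholding with lambda = 2.47:
prox(6.8963) = sign(6.8963)*max(|6.8963| - 2.47, 0) = 4.4263
prox(-9.882) = sign(-9.882)*max(|-9.882| - 2.47, 0) = -7.412
prox(1.0429) = sign(1.0429)*max(|1.0429| - 2.47, 0) = 0.0
prox(-1.1673) = sign(-1.1673)*max(|-1.1673| - 2.47, 0) = 0.0
prox(x) = [4.4263, -7.412, 0.0, 0.0]
||prox(x)||_1 = 4.4263 + 7.412 + 0.0 + 0.0 = 11.8383


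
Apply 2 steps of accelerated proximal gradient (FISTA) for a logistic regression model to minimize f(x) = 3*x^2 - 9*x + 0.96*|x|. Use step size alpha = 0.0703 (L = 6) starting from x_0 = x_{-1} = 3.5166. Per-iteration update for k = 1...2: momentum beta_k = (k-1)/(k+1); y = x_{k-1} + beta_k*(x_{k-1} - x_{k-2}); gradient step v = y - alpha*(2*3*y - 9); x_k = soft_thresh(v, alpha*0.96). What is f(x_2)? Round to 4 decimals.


FISTA on f(x) = 3*x^2 - 9*x + 0.96*|x|
L = 6, alpha = 0.0703
Iteration 1: beta = 0.0, y = 3.5166 + 0.0*(3.5166 - 3.5166) = 3.5166
  grad(y) = 12.0996, v = y - alpha*grad = 2.666
  prox(v) = soft_thresh(2.666, 0.0675) = 2.5985
Iteration 2: beta = 0.3333, y = 2.5985 + 0.3333*(2.5985 - 3.5166) = 2.2925
  grad(y) = 4.7549, v = y - alpha*grad = 1.9582
  prox(v) = soft_thresh(1.9582, 0.0675) = 1.8907
f(x_2) = 3*1.8907^2 - 9*1.8907 + 0.96*|1.8907| = -4.4769


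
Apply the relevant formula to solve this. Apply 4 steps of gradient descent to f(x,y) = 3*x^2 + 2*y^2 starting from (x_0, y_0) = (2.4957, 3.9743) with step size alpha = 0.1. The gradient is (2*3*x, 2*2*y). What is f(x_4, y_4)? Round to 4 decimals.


Gradient descent on f(x,y) = 3*x^2 + 2*y^2.
Starting point: (2.4957, 3.9743), alpha = 0.1
Step 1: grad_x = 2*3*2.4957 = 14.9742, grad_y = 2*2*3.9743 = 15.8972
  x_1 = 2.4957 - 0.1*14.9742 = 0.9983
  y_1 = 3.9743 - 0.1*15.8972 = 2.3846
Step 2: grad_x = 2*3*0.9983 = 5.9897, grad_y = 2*2*2.3846 = 9.5383
  x_2 = 0.9983 - 0.1*5.9897 = 0.3993
  y_2 = 2.3846 - 0.1*9.5383 = 1.4307
Step 3: grad_x = 2*3*0.3993 = 2.3959, grad_y = 2*2*1.4307 = 5.723
  x_3 = 0.3993 - 0.1*2.3959 = 0.1597
  y_3 = 1.4307 - 0.1*5.723 = 0.8584
Step 4: grad_x = 2*3*0.1597 = 0.9583, grad_y = 2*2*0.8584 = 3.4338
  x_4 = 0.1597 - 0.1*0.9583 = 0.0639
  y_4 = 0.8584 - 0.1*3.4338 = 0.5151
f(0.0639, 0.5151) = 3*0.0639^2 + 2*0.5151^2 = 0.5428


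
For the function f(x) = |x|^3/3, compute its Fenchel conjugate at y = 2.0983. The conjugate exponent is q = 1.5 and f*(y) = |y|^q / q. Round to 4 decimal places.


The conjugate exponent q satisfies 1/p + 1/q = 1.
p = 3, so q = 3/(3 - 1) = 1.5
|y|^q = 2.0983^1.5 = 3.0395
f*(2.0983) = 3.0395 / 1.5 = 2.0263


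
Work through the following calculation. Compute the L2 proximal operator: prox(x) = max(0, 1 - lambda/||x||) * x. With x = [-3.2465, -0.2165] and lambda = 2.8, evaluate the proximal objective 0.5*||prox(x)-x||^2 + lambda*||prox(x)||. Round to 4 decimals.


Step 1: Compute ||x||.
||x|| = 3.2537
Step 2: Compute scaling factor.
scale = max(0, 1 - 2.8/3.2537) = 0.1394
Step 3: prox(x) = [-0.4527, -0.0302]
||prox(x)|| = 0.4537
Step 4: Proximal objective.
0.5*||prox-x||^2 = 3.92
lambda*||prox|| = 1.2704
Total = 5.1904


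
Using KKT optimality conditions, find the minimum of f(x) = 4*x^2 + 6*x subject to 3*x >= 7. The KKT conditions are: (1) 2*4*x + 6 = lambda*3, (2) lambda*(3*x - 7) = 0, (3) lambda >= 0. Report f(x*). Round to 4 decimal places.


Step 1: Try lambda = 0 (constraint inactive).
x_unc = -6/(2*4) = -0.75
Check: 3*-0.75 = -2.25 < 7 -- violated!
Step 2: Constraint must be active: 3*x = 7
x* = 7/3 = 2.3333 (rounded; the exact value 7/3 is used below)
lambda = (2*4*(7/3) + 6)/3 = 8.2222
Step 3: Compute optimal value.
f(x*) = 4*(7/3)^2 + 6*(7/3) = 35.7778


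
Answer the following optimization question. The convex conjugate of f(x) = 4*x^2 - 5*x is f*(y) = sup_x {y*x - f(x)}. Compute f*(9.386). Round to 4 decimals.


f*(y) = sup_x {y*x - a*x^2 - b*x} = sup_x {(y-b)*x - a*x^2}
FOC: (y - b) - 2a*x = 0 => x* = (y - b)/(2a)
x* = (9.386 + 5)/(2*4) = 1.7983
f*(9.386) = (y-b)^2/(4a) = (9.386 + 5)^2/(4*4)
= 206.957/16 = 12.9348


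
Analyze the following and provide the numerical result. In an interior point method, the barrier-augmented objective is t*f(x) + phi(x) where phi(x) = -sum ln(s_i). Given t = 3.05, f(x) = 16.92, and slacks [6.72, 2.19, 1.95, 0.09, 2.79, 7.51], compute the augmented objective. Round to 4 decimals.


Step 1: Compute log-barrier.
ln values: [1.9051, 0.7839, 0.6678, -2.4079, 1.026, 2.0162]
phi = -(1.9051 + 0.7839 + 0.6678 - 2.4079 + 1.026 + 2.0162) = -3.9912
Step 2: Compute augmented objective.
t*f(x) = 3.05*16.92 = 51.606
Total = 51.606 - 3.9912 = 47.6148


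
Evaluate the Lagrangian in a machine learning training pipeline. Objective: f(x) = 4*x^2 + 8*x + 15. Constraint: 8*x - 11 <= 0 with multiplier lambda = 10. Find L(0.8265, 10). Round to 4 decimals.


Step 1: Evaluate f(x).
f(0.8265) = 4*0.8265^2 + 8*0.8265 + 15 = 24.3444
Step 2: Evaluate g(x).
g(0.8265) = 8*0.8265 - 11 = -4.388
Step 3: Compute Lagrangian.
L = 24.3444 + 10*-4.388 = -19.5356


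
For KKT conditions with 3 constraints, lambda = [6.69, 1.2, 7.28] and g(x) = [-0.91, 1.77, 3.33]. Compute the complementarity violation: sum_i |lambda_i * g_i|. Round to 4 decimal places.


KKT complementary slackness check:
lambda_1 * g_1 = 6.69 * -0.91 = -6.0879
lambda_2 * g_2 = 1.2 * 1.77 = 2.124
lambda_3 * g_3 = 7.28 * 3.33 = 24.2424
Total violation = 6.0879 + 2.124 + 24.2424 = 32.4543


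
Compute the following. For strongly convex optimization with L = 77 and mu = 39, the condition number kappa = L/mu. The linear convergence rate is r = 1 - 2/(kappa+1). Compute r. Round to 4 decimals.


Step 1: Compute the condition number.
kappa = L/mu = 77/39 = 1.9744
Step 2: Compute the convergence rate.
r = 1 - 2/(kappa + 1) = 1 - 2*mu/(L + mu) = (L - mu)/(L + mu) = 38/116 = 0.3276


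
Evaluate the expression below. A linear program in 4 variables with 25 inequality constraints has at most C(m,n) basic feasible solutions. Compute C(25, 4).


Each vertex corresponds to some choice of n active constraints out of m, so the number of vertices is at most C(m, n) = m! / (n!(m-n)!).
m = 25, n = 4
Numerator: 25 * 24 * 23 * 22
Denominator: 4! = 24
C(25, 4) = 12650


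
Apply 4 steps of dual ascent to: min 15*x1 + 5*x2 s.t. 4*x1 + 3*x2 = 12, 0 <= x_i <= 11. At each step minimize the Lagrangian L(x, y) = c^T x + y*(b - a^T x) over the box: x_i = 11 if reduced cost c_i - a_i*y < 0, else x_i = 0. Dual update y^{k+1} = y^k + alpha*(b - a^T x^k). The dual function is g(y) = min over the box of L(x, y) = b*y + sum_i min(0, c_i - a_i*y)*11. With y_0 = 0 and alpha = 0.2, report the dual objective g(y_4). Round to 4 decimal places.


Dual ascent for LP: min 15*x1 + 5*x2, 4*x1 + 3*x2 = 12, 0 <= x_i <= 11
Step 1: y^k = 0.0, reduced costs: (15.0, 5.0)
  x^k = (0.0, 0.0), subgradient = b - a^T x = 12.0
  y^{k+1} = 0.0 + 0.2*12.0 = 2.4
Step 2: y^k = 2.4, reduced costs: (5.4, -2.2)
  x^k = (0.0, 11.0), subgradient = b - a^T x = -21.0
  y^{k+1} = 2.4 + 0.2*-21.0 = -1.8
Step 3: y^k = -1.8, reduced costs: (22.2, 10.4)
  x^k = (0.0, 0.0), subgradient = b - a^T x = 12.0
  y^{k+1} = -1.8 + 0.2*12.0 = 0.6
Step 4: y^k = 0.6, reduced costs: (12.6, 3.2)
  x^k = (0.0, 0.0), subgradient = b - a^T x = 12.0
  y^{k+1} = 0.6 + 0.2*12.0 = 3.0
Dual objective at y_4 = 3.0: reduced costs (3.0, -4.0), box minimizer x = (0.0, 11.0)
g(y_4) = b*y + (c1 - a1*y)*x1 + (c2 - a2*y)*x2 = 12*3.0 + 3.0*0.0 + (-4.0)*11.0 = 36.0 + 0.0 - 44.0 = -8.0


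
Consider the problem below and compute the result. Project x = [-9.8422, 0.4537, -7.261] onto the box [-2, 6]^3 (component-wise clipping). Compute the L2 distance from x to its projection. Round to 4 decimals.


Project each component onto [-2, 6].
clip(-9.8422) = -2.0, clip(0.4537) = 0.4537, clip(-7.261) = -2.0
Projection = [-2.0, 0.4537, -2.0]
Squared diffs: [61.5001, 0.0, 27.6781]
Distance = sqrt(89.1782) = 9.4434


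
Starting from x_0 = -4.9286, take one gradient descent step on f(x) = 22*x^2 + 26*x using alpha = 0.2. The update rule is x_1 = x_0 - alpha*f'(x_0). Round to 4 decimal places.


We compute the gradient at x_0 and apply the update.
f'(x) = 44*x + 26
f'(-4.9286) = 44*-4.9286 + 26 = -190.8584
x_1 = -4.9286 - 0.2*-190.8584 = 33.2431


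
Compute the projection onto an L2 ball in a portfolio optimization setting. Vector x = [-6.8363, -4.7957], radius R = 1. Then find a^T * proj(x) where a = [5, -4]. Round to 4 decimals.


Step 1: Compute ||x|| (intermediates to 6 decimals).
||x|| = sqrt((-6.8363)^2 + (-4.7957)^2) = 8.350673
Step 2: Project.
Since ||x|| > R, scale = R/||x|| = 1/8.350673 = 0.119751, proj(x) = scale * x
proj(x) = [-0.818654, -0.57429]
Step 3: Dot product.
a^T * proj(x) = 5*(-0.818654) - 4*(-0.57429) = -1.7961


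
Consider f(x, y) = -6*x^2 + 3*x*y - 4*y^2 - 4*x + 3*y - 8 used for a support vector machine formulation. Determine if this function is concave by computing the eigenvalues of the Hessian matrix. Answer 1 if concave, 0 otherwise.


The Hessian of f(x,y) = -6*x^2 + 3*x*y - 4*y^2 - 4*x + 3*y - 8 is:
H = [[-12, 3], [3, -8]]
Trace = -12 - 8 = -20
Determinant = -12*-8 - (3)^2 = 87
Discriminant = (-20)^2 - 4*87 = 52.0
Eigenvalues: lambda_1 = -13.6056, lambda_2 = -6.3944
The function is concave.

1


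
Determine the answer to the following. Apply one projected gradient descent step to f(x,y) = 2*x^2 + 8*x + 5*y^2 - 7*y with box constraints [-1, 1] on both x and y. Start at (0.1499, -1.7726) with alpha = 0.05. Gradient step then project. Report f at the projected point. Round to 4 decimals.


Step 1: Compute gradient at (0.1499, -1.7726).
grad_x = 2*2*0.1499 + 8 = 8.5996
grad_y = 2*5*-1.7726 - 7 = -24.726
Step 2: Gradient step.
x_raw = 0.1499 - 0.05*8.5996 = -0.2801
y_raw = -1.7726 - 0.05*-24.726 = -0.5363
Step 3: Project onto [-1, 1].
x_proj = clip(-0.2801) = -0.2801
y_proj = clip(-0.5363) = -0.5363
Step 4: Evaluate f.
f(-0.2801, -0.5363) = 3.1084


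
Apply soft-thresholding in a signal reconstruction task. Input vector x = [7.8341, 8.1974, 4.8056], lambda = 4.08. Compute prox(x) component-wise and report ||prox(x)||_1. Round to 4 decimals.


Soft-thresholding with lambda = 4.08:
prox(7.8341) = sign(7.8341)*max(|7.8341| - 4.08, 0) = 3.7541
prox(8.1974) = sign(8.1974)*max(|8.1974| - 4.08, 0) = 4.1174
prox(4.8056) = sign(4.8056)*max(|4.8056| - 4.08, 0) = 0.7256
prox(x) = [3.7541, 4.1174, 0.7256]
||prox(x)||_1 = 3.7541 + 4.1174 + 0.7256 = 8.5971


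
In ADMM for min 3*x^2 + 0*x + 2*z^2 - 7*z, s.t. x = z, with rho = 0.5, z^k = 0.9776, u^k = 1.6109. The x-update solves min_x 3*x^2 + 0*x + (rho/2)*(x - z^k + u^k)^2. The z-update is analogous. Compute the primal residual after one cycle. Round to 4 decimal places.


ADMM iteration with rho = 0.5, z^k = 0.9776, u^k = 1.6109
Step 1: x-update.
Minimize 3*x^2 + 0*x + (0.5/2)*(x - 0.9776 + 1.6109)^2
FOC: (2*3 + 0.5)*x = 0 + 0.5*(0.9776 - 1.6109)
x^{k+1} = -0.0487
Step 2: z-update.
Minimize 2*z^2 - 7*z + (0.5/2)*(-0.0487 - z + 1.6109)^2
FOC: (2*2 + 0.5)*z = 7 + 0.5*(-0.0487 + 1.6109)
z^{k+1} = 1.7291
Step 3: u-update.
u^{k+1} = 1.6109 - 0.0487 - 1.7291 = -0.1669
Step 4: Primal residual = |-0.0487 - 1.7291| = 1.7778


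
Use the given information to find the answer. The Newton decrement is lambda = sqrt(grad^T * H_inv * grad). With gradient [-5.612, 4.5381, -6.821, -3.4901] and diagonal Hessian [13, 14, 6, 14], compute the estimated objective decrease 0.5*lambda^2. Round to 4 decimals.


Step 1: H is diagonal, so H^(-1) * g = [-0.4317, 0.3242, -1.1368, -0.2493].
Step 2: g^T H^(-1) g = sum_i g_i^2 / H_ii
  = (-5.612)^2/13 + (4.5381)^2/14 + (-6.821)^2/6 + (-3.4901)^2/14
  = 2.4227 + 1.471 + 7.7543 + 0.8701 = 12.5181
Step 3: Objective decrease = 0.5 * g^T H^(-1) g = 6.259


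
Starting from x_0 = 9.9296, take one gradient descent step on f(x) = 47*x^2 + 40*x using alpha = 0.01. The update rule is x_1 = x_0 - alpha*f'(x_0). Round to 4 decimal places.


We compute the gradient at x_0 and apply the update.
f'(x) = 94*x + 40
f'(9.9296) = 94*9.9296 + 40 = 973.3824
x_1 = 9.9296 - 0.01*973.3824 = 0.1958


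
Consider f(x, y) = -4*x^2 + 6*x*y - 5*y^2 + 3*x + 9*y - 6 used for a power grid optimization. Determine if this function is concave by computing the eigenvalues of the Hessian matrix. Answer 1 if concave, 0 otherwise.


The Hessian of f(x,y) = -4*x^2 + 6*x*y - 5*y^2 + 3*x + 9*y - 6 is:
H = [[-8, 6], [6, -10]]
Trace = -8 - 10 = -18
Determinant = -8*-10 - (6)^2 = 44
Discriminant = (-18)^2 - 4*44 = 148.0
Eigenvalues: lambda_1 = -15.0828, lambda_2 = -2.9172
The function is concave.

1


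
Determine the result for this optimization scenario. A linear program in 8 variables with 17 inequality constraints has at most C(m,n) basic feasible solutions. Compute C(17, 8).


Each vertex corresponds to some choice of n active constraints out of m, so the number of vertices is at most C(m, n) = m! / (n!(m-n)!).
m = 17, n = 8
Numerator: 17 * 16 * 15 * 14 * 13 * 12 * 11 * 10
Denominator: 8! = 40320
C(17, 8) = 24310


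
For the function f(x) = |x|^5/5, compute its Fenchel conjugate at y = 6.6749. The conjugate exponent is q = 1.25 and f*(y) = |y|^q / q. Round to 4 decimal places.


The conjugate exponent q satisfies 1/p + 1/q = 1.
p = 5, so q = 5/(5 - 1) = 1.25
|y|^q = 6.6749^1.25 = 10.7289
f*(6.6749) = 10.7289 / 1.25 = 8.5831


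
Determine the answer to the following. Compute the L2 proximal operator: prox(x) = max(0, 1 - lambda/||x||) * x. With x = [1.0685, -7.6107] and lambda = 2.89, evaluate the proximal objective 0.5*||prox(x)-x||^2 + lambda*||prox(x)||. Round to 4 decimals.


Step 1: Compute ||x||.
||x|| = 7.6853
Step 2: Compute scaling factor.
scale = max(0, 1 - 2.89/7.6853) = 0.624
Step 3: prox(x) = [0.6667, -4.7488]
||prox(x)|| = 4.7953
Step 4: Proximal objective.
0.5*||prox-x||^2 = 4.1761
lambda*||prox|| = 13.8584
Total = 18.0346


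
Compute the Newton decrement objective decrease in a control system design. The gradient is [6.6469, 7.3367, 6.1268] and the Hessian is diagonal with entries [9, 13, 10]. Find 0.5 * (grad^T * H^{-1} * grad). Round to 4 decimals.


Step 1: H is diagonal, so H^(-1) * g = [0.7385, 0.5644, 0.6127].
Step 2: g^T H^(-1) g = sum_i g_i^2 / H_ii
  = (6.6469)^2/9 + (7.3367)^2/13 + (6.1268)^2/10
  = 4.909 + 4.1406 + 3.7538 = 12.8034
Step 3: Objective decrease = 0.5 * g^T H^(-1) g = 6.4017


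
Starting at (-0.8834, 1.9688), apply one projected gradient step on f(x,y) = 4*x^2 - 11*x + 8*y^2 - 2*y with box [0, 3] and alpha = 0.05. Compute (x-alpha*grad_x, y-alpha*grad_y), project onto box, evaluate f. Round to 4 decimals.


Step 1: Compute gradient at (-0.8834, 1.9688).
grad_x = 2*4*-0.8834 - 11 = -18.0672
grad_y = 2*8*1.9688 - 2 = 29.5008
Step 2: Gradient step.
x_raw = -0.8834 - 0.05*-18.0672 = 0.02
y_raw = 1.9688 - 0.05*29.5008 = 0.4938
Step 3: Project onto [0, 3].
x_proj = clip(0.02) = 0.02
y_proj = clip(0.4938) = 0.4938
Step 4: Evaluate f.
f(0.02, 0.4938) = 0.7449


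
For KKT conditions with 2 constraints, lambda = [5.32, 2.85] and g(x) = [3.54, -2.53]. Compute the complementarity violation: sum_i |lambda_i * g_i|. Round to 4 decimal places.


KKT complementary slackness check:
lambda_1 * g_1 = 5.32 * 3.54 = 18.8328
lambda_2 * g_2 = 2.85 * -2.53 = -7.2105
Total violation = 18.8328 + 7.2105 = 26.0433


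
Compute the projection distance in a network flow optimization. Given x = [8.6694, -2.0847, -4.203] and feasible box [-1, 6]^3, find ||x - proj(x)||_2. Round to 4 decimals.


Project each component onto [-1, 6].
clip(8.6694) = 6.0, clip(-2.0847) = -1.0, clip(-4.203) = -1.0
Projection = [6.0, -1.0, -1.0]
Squared diffs: [7.1257, 1.1766, 10.2592]
Distance = sqrt(18.5615) = 4.3083


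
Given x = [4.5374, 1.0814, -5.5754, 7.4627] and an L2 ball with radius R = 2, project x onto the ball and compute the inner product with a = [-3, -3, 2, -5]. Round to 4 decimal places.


Step 1: Compute ||x|| (intermediates to 6 decimals).
||x|| = sqrt(4.5374^2 + 1.0814^2 + (-5.5754)^2 + 7.4627^2) = 10.417985
Step 2: Project.
Since ||x|| > R, scale = R/||x|| = 2/10.417985 = 0.191976, proj(x) = scale * x
proj(x) = [0.871072, 0.207603, -1.070343, 1.432659]
Step 3: Dot product.
a^T * proj(x) = -3*0.871072 - 3*0.207603 + 2*(-1.070343) - 5*1.432659 = -12.54


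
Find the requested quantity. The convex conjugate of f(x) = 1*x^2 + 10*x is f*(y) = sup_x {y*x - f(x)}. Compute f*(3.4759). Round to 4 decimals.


f*(y) = sup_x {y*x - a*x^2 - b*x} = sup_x {(y-b)*x - a*x^2}
FOC: (y - b) - 2a*x = 0 => x* = (y - b)/(2a)
x* = (3.4759 - 10)/(2*1) = -3.2621
f*(3.4759) = (y-b)^2/(4a) = (3.4759 - 10)^2/(4*1)
= 42.5639/4 = 10.641


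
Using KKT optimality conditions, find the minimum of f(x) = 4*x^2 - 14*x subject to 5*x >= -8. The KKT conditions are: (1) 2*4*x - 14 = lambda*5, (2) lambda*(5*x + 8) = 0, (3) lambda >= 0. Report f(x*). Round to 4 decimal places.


Step 1: Try lambda = 0 (constraint inactive).
Stationarity: 2*4*x - 14 = 0
x* = 14/(2*4) = 1.75
Check constraint: 5*1.75 = 8.75 >= -8 -- satisfied.
Step 2: Compute optimal value.
f(x*) = 4*1.75^2 - 14*1.75 = -12.25


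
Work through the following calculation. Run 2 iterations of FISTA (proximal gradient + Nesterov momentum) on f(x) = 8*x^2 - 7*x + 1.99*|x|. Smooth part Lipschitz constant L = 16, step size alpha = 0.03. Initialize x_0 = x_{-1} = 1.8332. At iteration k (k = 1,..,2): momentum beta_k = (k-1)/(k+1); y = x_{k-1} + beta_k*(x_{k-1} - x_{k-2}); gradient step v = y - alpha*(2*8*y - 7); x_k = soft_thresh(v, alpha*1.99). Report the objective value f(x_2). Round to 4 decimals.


FISTA on f(x) = 8*x^2 - 7*x + 1.99*|x|
L = 16, alpha = 0.03
Iteration 1: beta = 0.0, y = 1.8332 + 0.0*(1.8332 - 1.8332) = 1.8332
  grad(y) = 22.3312, v = y - alpha*grad = 1.1633
  prox(v) = soft_thresh(1.1633, 0.0597) = 1.1036
Iteration 2: beta = 0.3333, y = 1.1036 + 0.3333*(1.1036 - 1.8332) = 0.8604
  grad(y) = 6.7656, v = y - alpha*grad = 0.6574
  prox(v) = soft_thresh(0.6574, 0.0597) = 0.5977
f(x_2) = 8*0.5977^2 - 7*0.5977 + 1.99*|0.5977| = -0.1366


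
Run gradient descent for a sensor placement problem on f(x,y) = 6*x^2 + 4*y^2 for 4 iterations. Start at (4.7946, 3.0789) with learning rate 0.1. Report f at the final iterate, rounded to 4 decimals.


Gradient descent on f(x,y) = 6*x^2 + 4*y^2.
Starting point: (4.7946, 3.0789), alpha = 0.1
Step 1: grad_x = 2*6*4.7946 = 57.5352, grad_y = 2*4*3.0789 = 24.6312
  x_1 = 4.7946 - 0.1*57.5352 = -0.9589
  y_1 = 3.0789 - 0.1*24.6312 = 0.6158
Step 2: grad_x = 2*6*-0.9589 = -11.507, grad_y = 2*4*0.6158 = 4.9262
  x_2 = -0.9589 - 0.1*-11.507 = 0.1918
  y_2 = 0.6158 - 0.1*4.9262 = 0.1232
Step 3: grad_x = 2*6*0.1918 = 2.3014, grad_y = 2*4*0.1232 = 0.9852
  x_3 = 0.1918 - 0.1*2.3014 = -0.0384
  y_3 = 0.1232 - 0.1*0.9852 = 0.0246
Step 4: grad_x = 2*6*-0.0384 = -0.4603, grad_y = 2*4*0.0246 = 0.197
  x_4 = -0.0384 - 0.1*-0.4603 = 0.0077
  y_4 = 0.0246 - 0.1*0.197 = 0.0049
f(0.0077, 0.0049) = 6*0.0077^2 + 4*0.0049^2 = 0.0005


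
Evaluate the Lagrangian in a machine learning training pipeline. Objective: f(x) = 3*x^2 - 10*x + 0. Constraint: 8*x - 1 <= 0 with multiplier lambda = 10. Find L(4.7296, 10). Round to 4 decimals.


Step 1: Evaluate f(x).
f(4.7296) = 3*4.7296^2 - 10*4.7296 + 0 = 19.8113
Step 2: Evaluate g(x).
g(4.7296) = 8*4.7296 - 1 = 36.8368
Step 3: Compute Lagrangian.
L = 19.8113 + 10*36.8368 = 388.1793


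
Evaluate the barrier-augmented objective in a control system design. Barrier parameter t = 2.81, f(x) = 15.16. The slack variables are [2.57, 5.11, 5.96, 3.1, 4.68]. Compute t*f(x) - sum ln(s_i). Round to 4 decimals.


Step 1: Compute log-barrier.
ln values: [0.9439, 1.6312, 1.7851, 1.1314, 1.5433]
phi = -(0.9439 + 1.6312 + 1.7851 + 1.1314 + 1.5433) = -7.0349
Step 2: Compute augmented objective.
t*f(x) = 2.81*15.16 = 42.5996
Total = 42.5996 - 7.0349 = 35.5647


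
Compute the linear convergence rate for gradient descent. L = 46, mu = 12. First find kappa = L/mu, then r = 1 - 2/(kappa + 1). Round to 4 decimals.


Step 1: Compute the condition number.
kappa = L/mu = 46/12 = 3.8333
Step 2: Compute the convergence rate.
r = 1 - 2/(kappa + 1) = 1 - 2*mu/(L + mu) = (L - mu)/(L + mu) = 34/58 = 0.5862


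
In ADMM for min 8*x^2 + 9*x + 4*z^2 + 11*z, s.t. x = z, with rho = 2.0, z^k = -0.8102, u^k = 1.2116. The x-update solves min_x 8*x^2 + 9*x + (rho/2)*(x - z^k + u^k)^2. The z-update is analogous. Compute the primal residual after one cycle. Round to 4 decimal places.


ADMM iteration with rho = 2.0, z^k = -0.8102, u^k = 1.2116
Step 1: x-update.
Minimize 8*x^2 + 9*x + (2.0/2)*(x + 0.8102 + 1.2116)^2
FOC: (2*8 + 2.0)*x = -9 + 2.0*(-0.8102 - 1.2116)
x^{k+1} = -0.7246
Step 2: z-update.
Minimize 4*z^2 + 11*z + (2.0/2)*(-0.7246 - z + 1.2116)^2
FOC: (2*4 + 2.0)*z = -11 + 2.0*(-0.7246 + 1.2116)
z^{k+1} = -1.0026
Step 3: u-update.
u^{k+1} = 1.2116 - 0.7246 + 1.0026 = 1.4896
Step 4: Primal residual = |-0.7246 + 1.0026| = 0.278


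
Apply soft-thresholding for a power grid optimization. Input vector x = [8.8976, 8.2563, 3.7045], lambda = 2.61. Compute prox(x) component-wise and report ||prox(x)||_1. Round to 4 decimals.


Soft-thresholding with lambda = 2.61:
prox(8.8976) = sign(8.8976)*max(|8.8976| - 2.61, 0) = 6.2876
prox(8.2563) = sign(8.2563)*max(|8.2563| - 2.61, 0) = 5.6463
prox(3.7045) = sign(3.7045)*max(|3.7045| - 2.61, 0) = 1.0945
prox(x) = [6.2876, 5.6463, 1.0945]
||prox(x)||_1 = 6.2876 + 5.6463 + 1.0945 = 13.0284


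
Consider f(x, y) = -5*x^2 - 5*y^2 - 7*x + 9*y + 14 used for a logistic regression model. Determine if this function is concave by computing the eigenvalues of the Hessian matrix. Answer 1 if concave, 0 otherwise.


The Hessian of f(x,y) = -5*x^2 - 5*y^2 - 7*x + 9*y + 14 is:
H = [[-10, 0], [0, -10]]
Trace = -10 - 10 = -20
Determinant = -10*-10 - (0)^2 = 100
Discriminant = (-20)^2 - 4*100 = 0.0
Eigenvalues: lambda_1 = -10.0, lambda_2 = -10.0
The function is concave.

1


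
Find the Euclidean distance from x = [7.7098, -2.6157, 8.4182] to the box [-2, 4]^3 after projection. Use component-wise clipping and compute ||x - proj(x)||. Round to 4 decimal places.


Project each component onto [-2, 4].
clip(7.7098) = 4.0, clip(-2.6157) = -2.0, clip(8.4182) = 4.0
Projection = [4.0, -2.0, 4.0]
Squared diffs: [13.7626, 0.3791, 19.5205]
Distance = sqrt(33.6622) = 5.8019


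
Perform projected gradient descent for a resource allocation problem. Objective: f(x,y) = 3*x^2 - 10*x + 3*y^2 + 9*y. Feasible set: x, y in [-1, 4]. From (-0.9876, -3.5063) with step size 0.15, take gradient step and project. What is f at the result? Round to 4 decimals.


Step 1: Compute gradient at (-0.9876, -3.5063).
grad_x = 2*3*-0.9876 - 10 = -15.9256
grad_y = 2*3*-3.5063 + 9 = -12.0378
Step 2: Gradient step.
x_raw = -0.9876 - 0.15*-15.9256 = 1.4012
y_raw = -3.5063 - 0.15*-12.0378 = -1.7006
Step 3: Project onto [-1, 4].
x_proj = clip(1.4012) = 1.4012
y_proj = clip(-1.7006) = -1.0
Step 4: Evaluate f.
f(1.4012, -1.0) = -14.122


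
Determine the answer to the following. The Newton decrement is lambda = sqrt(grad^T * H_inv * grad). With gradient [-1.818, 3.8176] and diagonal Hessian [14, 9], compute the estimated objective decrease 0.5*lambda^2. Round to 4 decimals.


Step 1: H is diagonal, so H^(-1) * g = [-0.1299, 0.4242].
Step 2: g^T H^(-1) g = sum_i g_i^2 / H_ii
  = (-1.818)^2/14 + (3.8176)^2/9
  = 0.2361 + 1.6193 = 1.8554
Step 3: Objective decrease = 0.5 * g^T H^(-1) g = 0.9277


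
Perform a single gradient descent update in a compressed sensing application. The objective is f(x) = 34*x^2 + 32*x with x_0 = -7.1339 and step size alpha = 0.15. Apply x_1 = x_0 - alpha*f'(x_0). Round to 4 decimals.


We compute the gradient at x_0 and apply the update.
f'(x) = 68*x + 32
f'(-7.1339) = 68*-7.1339 + 32 = -453.1052
x_1 = -7.1339 - 0.15*-453.1052 = 60.8319


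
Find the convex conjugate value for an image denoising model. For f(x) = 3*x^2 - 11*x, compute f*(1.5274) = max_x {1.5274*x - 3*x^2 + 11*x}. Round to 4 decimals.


f*(y) = sup_x {y*x - a*x^2 - b*x} = sup_x {(y-b)*x - a*x^2}
FOC: (y - b) - 2a*x = 0 => x* = (y - b)/(2a)
x* = (1.5274 + 11)/(2*3) = 2.0879
f*(1.5274) = (y-b)^2/(4a) = (1.5274 + 11)^2/(4*3)
= 156.9358/12 = 13.078


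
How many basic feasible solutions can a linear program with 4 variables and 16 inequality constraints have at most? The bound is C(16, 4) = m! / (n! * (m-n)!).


Each vertex corresponds to some choice of n active constraints out of m, so the number of vertices is at most C(m, n) = m! / (n!(m-n)!).
m = 16, n = 4
Numerator: 16 * 15 * 14 * 13
Denominator: 4! = 24
C(16, 4) = 1820
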